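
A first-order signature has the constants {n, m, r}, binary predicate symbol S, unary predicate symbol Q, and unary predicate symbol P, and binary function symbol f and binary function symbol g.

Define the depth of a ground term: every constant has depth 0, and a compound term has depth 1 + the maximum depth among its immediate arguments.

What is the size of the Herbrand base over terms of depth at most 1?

483

First count ground terms of depth ≤ 1.
Let N_k = |{terms of depth ≤ k}|. Then N_0 = 3 and N_k = 3 + N_{k-1}^2 + N_{k-1}^2 for k ≥ 1 (one summand per function symbol, arity giving the exponent).
N_0 = 3
N_1 = 3 + 3^2 + 3^2 = 21
So |H| = 21.
For each predicate symbol, the number of ground atoms is |H| raised to its arity; summing:
  S: 21^2 = 441;  Q: 21;  P: 21
Total ground atoms: 441 + 21 + 21 = 483.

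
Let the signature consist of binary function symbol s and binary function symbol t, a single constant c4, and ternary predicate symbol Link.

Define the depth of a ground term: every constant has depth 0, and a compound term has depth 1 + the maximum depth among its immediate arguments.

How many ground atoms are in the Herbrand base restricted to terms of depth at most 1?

First count ground terms of depth ≤ 1.
Let N_k count ground terms of depth at most k. Each non-constant term of depth ≤ k is some function symbol applied to depth-≤(k−1) arguments, giving N_k = 1 + N_{k-1}^2 + N_{k-1}^2.
N_0 = 1
N_1 = 1 + 1^2 + 1^2 = 3
Explicitly: c4, s(c4, c4), t(c4, c4).
So |H| = 3.
Ground atoms are formed by filling each argument slot of a predicate with a term from H, so an r-ary predicate gives |H|^r atoms:
  Link: 3^3 = 27
Total ground atoms: 27.

27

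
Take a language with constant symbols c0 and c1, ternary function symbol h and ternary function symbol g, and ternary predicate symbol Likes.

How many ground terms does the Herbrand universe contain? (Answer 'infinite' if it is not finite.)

infinite

The signature has at least one function symbol (h, arity 3) and at least one constant (c0).
Iterating h gives infinitely many distinct ground terms: c0, h(c0, c0, c0), h(h(c0, c0, c0), h(c0, c0, c0), h(c0, c0, c0)), ...
So the Herbrand universe is infinite.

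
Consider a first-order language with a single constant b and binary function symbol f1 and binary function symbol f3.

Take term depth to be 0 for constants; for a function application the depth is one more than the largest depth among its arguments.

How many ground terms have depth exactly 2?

If N_k denotes the number of depth-≤k ground terms, the 1 constant gives N_0 = 1, and each function symbol of arity r contributes N_{k-1}^r new terms at level k: N_k = 1 + N_{k-1}^2 + N_{k-1}^2.
N_0 = 1
N_1 = 1 + 1^2 + 1^2 = 3
N_2 = 1 + 3^2 + 3^2 = 19
Terms of depth exactly 2: N_2 − N_1 = 19 − 3 = 16.

16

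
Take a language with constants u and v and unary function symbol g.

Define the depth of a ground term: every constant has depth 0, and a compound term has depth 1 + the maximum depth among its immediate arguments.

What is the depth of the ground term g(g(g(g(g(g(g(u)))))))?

depth(g(u)) = 1 + depth(u) = 1 + 0 = 1
depth(g(g(u))) = 1 + depth(g(u)) = 1 + 1 = 2
depth(g(g(g(u)))) = 1 + depth(g(g(u))) = 1 + 2 = 3
depth(g(g(g(g(u))))) = 1 + depth(g(g(g(u)))) = 1 + 3 = 4
depth(g(g(g(g(g(u)))))) = 1 + depth(g(g(g(g(u))))) = 1 + 4 = 5
depth(g(g(g(g(g(g(u))))))) = 1 + depth(g(g(g(g(g(u)))))) = 1 + 5 = 6
depth(g(g(g(g(g(g(g(u)))))))) = 1 + depth(g(g(g(g(g(g(u))))))) = 1 + 6 = 7

7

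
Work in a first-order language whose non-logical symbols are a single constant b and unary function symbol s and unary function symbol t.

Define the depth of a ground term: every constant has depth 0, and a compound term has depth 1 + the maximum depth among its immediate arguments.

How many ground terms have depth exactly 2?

Let N_k count ground terms of depth at most k. Each non-constant term of depth ≤ k is some function symbol applied to depth-≤(k−1) arguments, giving N_k = 1 + N_{k-1} + N_{k-1}.
N_0 = 1
N_1 = 1 + 1 + 1 = 3
N_2 = 1 + 3 + 3 = 7
Terms of depth exactly 2: N_2 − N_1 = 7 − 3 = 4.

4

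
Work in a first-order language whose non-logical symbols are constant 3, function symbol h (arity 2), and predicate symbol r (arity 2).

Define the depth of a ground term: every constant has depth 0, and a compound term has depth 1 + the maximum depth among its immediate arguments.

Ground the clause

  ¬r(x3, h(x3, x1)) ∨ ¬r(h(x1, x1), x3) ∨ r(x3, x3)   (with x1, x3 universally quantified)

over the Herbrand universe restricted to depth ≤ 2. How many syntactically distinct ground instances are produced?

25

Ground terms of depth ≤ 2:
  Count level by level. With function symbols h/2, the terms of depth ≤ k are the 1 constant together with each function applied to depth-≤(k−1) tuples, so N_k = 1 + N_{k-1}^2.
  N_0 = 1
  N_1 = 1 + 1^2 = 2
  N_2 = 1 + 2^2 = 5
  Explicitly: 3, h(3, 3), h(3, h(3, 3)), h(h(3, 3), 3), h(h(3, 3), h(3, 3)).
So there are 5 ground terms available for substitution.
There are 2 variables to instantiate (x1, x3), each occurring in at least one literal, so different choices give different ground instances.
Number of ground instances = 5^2 = 25.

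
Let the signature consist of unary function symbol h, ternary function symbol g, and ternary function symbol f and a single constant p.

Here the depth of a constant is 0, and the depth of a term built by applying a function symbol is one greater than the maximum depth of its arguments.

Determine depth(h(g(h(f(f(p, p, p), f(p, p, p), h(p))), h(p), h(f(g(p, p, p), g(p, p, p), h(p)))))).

depth(f(p, p, p)) = 1 + max(0, 0, 0) = 1
depth(h(p)) = 1 + depth(p) = 1 + 0 = 1
depth(f(f(p, p, p), f(p, p, p), h(p))) = 1 + max(1, 1, 1) = 2
depth(h(f(f(p, p, p), f(p, p, p), h(p)))) = 1 + depth(f(f(p, p, p), f(p, p, p), h(p))) = 1 + 2 = 3
depth(g(p, p, p)) = 1 + max(0, 0, 0) = 1
depth(f(g(p, p, p), g(p, p, p), h(p))) = 1 + max(1, 1, 1) = 2
depth(h(f(g(p, p, p), g(p, p, p), h(p)))) = 1 + depth(f(g(p, p, p), g(p, p, p), h(p))) = 1 + 2 = 3
depth(g(h(f(f(p, p, p), f(p, p, p), h(p))), h(p), h(f(g(p, p, p), g(p, p, p), h(p))))) = 1 + max(3, 1, 3) = 4
depth(h(g(h(f(f(p, p, p), f(p, p, p), h(p))), h(p), h(f(g(p, p, p), g(p, p, p), h(p)))))) = 1 + depth(g(h(f(f(p, p, p), f(p, p, p), h(p))), h(p), h(f(g(p, p, p), g(p, p, p), h(p))))) = 1 + 4 = 5

5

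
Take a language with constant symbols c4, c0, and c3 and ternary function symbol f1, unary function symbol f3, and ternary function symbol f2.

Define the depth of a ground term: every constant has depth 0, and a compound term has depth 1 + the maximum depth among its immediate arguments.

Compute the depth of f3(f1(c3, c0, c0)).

2

depth(f1(c3, c0, c0)) = 1 + max(0, 0, 0) = 1
depth(f3(f1(c3, c0, c0))) = 1 + depth(f1(c3, c0, c0)) = 1 + 1 = 2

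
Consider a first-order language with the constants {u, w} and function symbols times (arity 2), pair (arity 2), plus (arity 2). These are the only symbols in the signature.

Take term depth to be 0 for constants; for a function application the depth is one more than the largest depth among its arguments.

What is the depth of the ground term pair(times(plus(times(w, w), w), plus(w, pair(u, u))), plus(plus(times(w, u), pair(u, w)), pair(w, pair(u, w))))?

4

depth(times(w, w)) = 1 + max(0, 0) = 1
depth(plus(times(w, w), w)) = 1 + max(1, 0) = 2
depth(pair(u, u)) = 1 + max(0, 0) = 1
depth(plus(w, pair(u, u))) = 1 + max(0, 1) = 2
depth(times(plus(times(w, w), w), plus(w, pair(u, u)))) = 1 + max(2, 2) = 3
depth(times(w, u)) = 1 + max(0, 0) = 1
depth(pair(u, w)) = 1 + max(0, 0) = 1
depth(plus(times(w, u), pair(u, w))) = 1 + max(1, 1) = 2
depth(pair(w, pair(u, w))) = 1 + max(0, 1) = 2
depth(plus(plus(times(w, u), pair(u, w)), pair(w, pair(u, w)))) = 1 + max(2, 2) = 3
depth(pair(times(plus(times(w, w), w), plus(w, pair(u, u))), plus(plus(times(w, u), pair(u, w)), pair(w, pair(u, w))))) = 1 + max(3, 3) = 4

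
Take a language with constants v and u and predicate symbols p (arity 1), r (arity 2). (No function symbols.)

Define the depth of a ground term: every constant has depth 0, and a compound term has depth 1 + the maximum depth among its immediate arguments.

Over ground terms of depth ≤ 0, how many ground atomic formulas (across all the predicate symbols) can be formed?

6

First count ground terms of depth ≤ 0.
With no function symbols every ground term is a constant, so there are exactly 2 ground terms at every depth bound.
N_0 = 2
So |H| = 2.
For each predicate symbol, the number of ground atoms is |H| raised to its arity; summing:
  p: 2;  r: 2^2 = 4
Total ground atoms: 2 + 4 = 6.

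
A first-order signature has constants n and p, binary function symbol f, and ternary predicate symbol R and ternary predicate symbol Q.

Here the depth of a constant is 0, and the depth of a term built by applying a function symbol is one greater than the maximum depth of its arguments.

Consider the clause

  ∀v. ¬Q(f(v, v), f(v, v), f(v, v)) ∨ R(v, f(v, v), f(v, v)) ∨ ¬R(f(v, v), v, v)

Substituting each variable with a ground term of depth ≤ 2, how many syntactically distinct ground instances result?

38

Ground terms of depth ≤ 2:
  Count level by level. With function symbols f/2, the terms of depth ≤ k are the 2 constants together with each function applied to depth-≤(k−1) tuples, so N_k = 2 + N_{k-1}^2.
  N_0 = 2
  N_1 = 2 + 2^2 = 6
  N_2 = 2 + 6^2 = 38
So there are 38 ground terms available for substitution.
The variable v ranges independently over the available ground terms, and distinct assignments produce distinct instances.
Number of ground instances = 38.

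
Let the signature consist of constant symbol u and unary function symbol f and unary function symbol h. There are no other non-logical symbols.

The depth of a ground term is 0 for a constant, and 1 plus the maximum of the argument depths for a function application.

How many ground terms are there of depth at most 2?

7

Count level by level. With function symbols f/1, h/1, the terms of depth ≤ k are the 1 constant together with each function applied to depth-≤(k−1) tuples, so N_k = 1 + N_{k-1} + N_{k-1}.
N_0 = 1
N_1 = 1 + 1 + 1 = 3
N_2 = 1 + 3 + 3 = 7
Explicitly: u, f(u), f(f(u)), f(h(u)), h(u), h(f(u)), h(h(u)).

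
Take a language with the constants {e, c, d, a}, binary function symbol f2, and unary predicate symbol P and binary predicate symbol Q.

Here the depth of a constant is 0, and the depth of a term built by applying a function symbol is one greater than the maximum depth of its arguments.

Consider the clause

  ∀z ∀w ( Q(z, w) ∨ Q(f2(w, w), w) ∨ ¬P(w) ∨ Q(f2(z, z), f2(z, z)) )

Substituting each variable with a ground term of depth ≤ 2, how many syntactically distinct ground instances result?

163216

Ground terms of depth ≤ 2:
  Write N_k for the number of ground terms of depth ≤ k. A term of depth ≤ k is either a constant or a function symbol applied to arguments of depth ≤ k−1, so N_k = 4 + N_{k-1}^2.
  N_0 = 4
  N_1 = 4 + 4^2 = 20
  N_2 = 4 + 20^2 = 404
So there are 404 ground terms available for substitution.
The clause has 2 distinct variables (z, w), each appearing in the body. In the free term algebra distinct substitutions yield syntactically distinct ground instances.
Number of ground instances = 404^2 = 163216.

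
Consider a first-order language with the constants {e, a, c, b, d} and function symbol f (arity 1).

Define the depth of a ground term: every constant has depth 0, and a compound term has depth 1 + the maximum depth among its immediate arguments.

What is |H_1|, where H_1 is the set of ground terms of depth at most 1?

Let N_k = |{terms of depth ≤ k}|. Then N_0 = 5 and N_k = 5 + N_{k-1} for k ≥ 1 (one summand per function symbol, arity giving the exponent).
N_0 = 5
N_1 = 5 + 5 = 10
Explicitly: e, a, c, b, d, f(e), f(a), f(c), f(b), f(d).

10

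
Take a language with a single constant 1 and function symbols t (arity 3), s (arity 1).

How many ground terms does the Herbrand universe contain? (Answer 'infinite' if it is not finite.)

The signature has at least one function symbol (t, arity 3) and at least one constant (1).
Iterating t gives infinitely many distinct ground terms: 1, t(1, 1, 1), t(t(1, 1, 1), t(1, 1, 1), t(1, 1, 1)), ...
So the Herbrand universe is infinite.

infinite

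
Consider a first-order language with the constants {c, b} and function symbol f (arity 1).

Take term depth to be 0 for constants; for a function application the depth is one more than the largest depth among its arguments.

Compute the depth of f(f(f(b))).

depth(f(b)) = 1 + depth(b) = 1 + 0 = 1
depth(f(f(b))) = 1 + depth(f(b)) = 1 + 1 = 2
depth(f(f(f(b)))) = 1 + depth(f(f(b))) = 1 + 2 = 3

3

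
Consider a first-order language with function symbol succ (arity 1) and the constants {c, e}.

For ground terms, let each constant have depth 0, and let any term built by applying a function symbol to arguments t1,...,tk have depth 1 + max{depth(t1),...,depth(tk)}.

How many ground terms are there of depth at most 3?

Write N_k for the number of ground terms of depth ≤ k. A term of depth ≤ k is either a constant or a function symbol applied to arguments of depth ≤ k−1, so N_k = 2 + N_{k-1}.
N_0 = 2
N_1 = 2 + 2 = 4
N_2 = 2 + 4 = 6
N_3 = 2 + 6 = 8
Explicitly: c, e, succ(c), succ(e), succ(succ(c)), succ(succ(e)), succ(succ(succ(c))), succ(succ(succ(e))).

8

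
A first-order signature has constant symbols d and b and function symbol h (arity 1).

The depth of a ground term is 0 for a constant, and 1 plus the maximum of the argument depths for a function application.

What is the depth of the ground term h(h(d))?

2

depth(h(d)) = 1 + depth(d) = 1 + 0 = 1
depth(h(h(d))) = 1 + depth(h(d)) = 1 + 1 = 2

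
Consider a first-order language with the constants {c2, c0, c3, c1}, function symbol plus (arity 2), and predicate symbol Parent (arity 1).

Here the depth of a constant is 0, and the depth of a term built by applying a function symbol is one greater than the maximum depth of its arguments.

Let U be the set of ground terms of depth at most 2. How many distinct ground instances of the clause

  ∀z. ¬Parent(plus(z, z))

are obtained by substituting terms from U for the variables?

404

Ground terms of depth ≤ 2:
  Let N_k count ground terms of depth at most k. Each non-constant term of depth ≤ k is some function symbol applied to depth-≤(k−1) arguments, giving N_k = 4 + N_{k-1}^2.
  N_0 = 4
  N_1 = 4 + 4^2 = 20
  N_2 = 4 + 20^2 = 404
So there are 404 ground terms available for substitution.
The body mentions the single quantified variable z; since ground terms form a free algebra, no two substitutions collapse to the same formula.
Number of ground instances = 404.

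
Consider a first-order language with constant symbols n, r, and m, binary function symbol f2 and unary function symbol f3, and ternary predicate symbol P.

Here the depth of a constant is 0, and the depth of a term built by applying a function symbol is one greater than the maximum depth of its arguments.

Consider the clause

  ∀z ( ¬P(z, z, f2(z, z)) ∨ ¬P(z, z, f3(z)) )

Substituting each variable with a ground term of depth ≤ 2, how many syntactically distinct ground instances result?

243

Ground terms of depth ≤ 2:
  Count level by level. With function symbols f2/2, f3/1, the terms of depth ≤ k are the 3 constants together with each function applied to depth-≤(k−1) tuples, so N_k = 3 + N_{k-1}^2 + N_{k-1}.
  N_0 = 3
  N_1 = 3 + 3^2 + 3 = 15
  N_2 = 3 + 15^2 + 15 = 243
So there are 243 ground terms available for substitution.
The clause has 1 distinct variable (z), which appears in the body. In the free term algebra distinct substitutions yield syntactically distinct ground instances.
Number of ground instances = 243.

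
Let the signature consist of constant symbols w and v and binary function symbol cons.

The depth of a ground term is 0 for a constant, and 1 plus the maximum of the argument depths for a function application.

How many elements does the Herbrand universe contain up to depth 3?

1446

Let N_k count ground terms of depth at most k. Each non-constant term of depth ≤ k is some function symbol applied to depth-≤(k−1) arguments, giving N_k = 2 + N_{k-1}^2.
N_0 = 2
N_1 = 2 + 2^2 = 6
N_2 = 2 + 6^2 = 38
N_3 = 2 + 38^2 = 1446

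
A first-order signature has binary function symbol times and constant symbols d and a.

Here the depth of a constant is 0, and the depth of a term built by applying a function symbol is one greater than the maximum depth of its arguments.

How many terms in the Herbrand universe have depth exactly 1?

Count level by level. With function symbols times/2, the terms of depth ≤ k are the 2 constants together with each function applied to depth-≤(k−1) tuples, so N_k = 2 + N_{k-1}^2.
N_0 = 2
N_1 = 2 + 2^2 = 6
Terms of depth exactly 1: N_1 − N_0 = 6 − 2 = 4.

4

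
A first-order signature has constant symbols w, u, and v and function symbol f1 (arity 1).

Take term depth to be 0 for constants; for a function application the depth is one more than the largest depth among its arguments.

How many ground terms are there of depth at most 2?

Let N_k count ground terms of depth at most k. Each non-constant term of depth ≤ k is some function symbol applied to depth-≤(k−1) arguments, giving N_k = 3 + N_{k-1}.
N_0 = 3
N_1 = 3 + 3 = 6
N_2 = 3 + 6 = 9
Explicitly: w, u, v, f1(w), f1(u), f1(v), f1(f1(w)), f1(f1(u)), f1(f1(v)).

9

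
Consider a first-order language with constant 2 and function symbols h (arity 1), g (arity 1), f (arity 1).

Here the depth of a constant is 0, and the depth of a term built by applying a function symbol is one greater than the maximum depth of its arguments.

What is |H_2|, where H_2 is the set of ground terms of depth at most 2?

13

Count level by level. With function symbols h/1, g/1, f/1, the terms of depth ≤ k are the 1 constant together with each function applied to depth-≤(k−1) tuples, so N_k = 1 + N_{k-1} + N_{k-1} + N_{k-1}.
N_0 = 1
N_1 = 1 + 1 + 1 + 1 = 4
N_2 = 1 + 4 + 4 + 4 = 13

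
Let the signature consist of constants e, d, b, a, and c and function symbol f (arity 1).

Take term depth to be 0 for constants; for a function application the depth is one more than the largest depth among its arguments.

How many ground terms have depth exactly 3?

5

Write N_k for the number of ground terms of depth ≤ k. A term of depth ≤ k is either a constant or a function symbol applied to arguments of depth ≤ k−1, so N_k = 5 + N_{k-1}.
N_0 = 5
N_1 = 5 + 5 = 10
N_2 = 5 + 10 = 15
N_3 = 5 + 15 = 20
Terms of depth exactly 3: N_3 − N_2 = 20 − 15 = 5.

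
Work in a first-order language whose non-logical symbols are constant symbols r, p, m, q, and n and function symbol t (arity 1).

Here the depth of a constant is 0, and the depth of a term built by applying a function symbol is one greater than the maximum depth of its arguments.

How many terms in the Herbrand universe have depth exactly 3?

Let N_k = |{terms of depth ≤ k}|. Then N_0 = 5 and N_k = 5 + N_{k-1} for k ≥ 1 (one summand per function symbol, arity giving the exponent).
N_0 = 5
N_1 = 5 + 5 = 10
N_2 = 5 + 10 = 15
N_3 = 5 + 15 = 20
Terms of depth exactly 3: N_3 − N_2 = 20 − 15 = 5.

5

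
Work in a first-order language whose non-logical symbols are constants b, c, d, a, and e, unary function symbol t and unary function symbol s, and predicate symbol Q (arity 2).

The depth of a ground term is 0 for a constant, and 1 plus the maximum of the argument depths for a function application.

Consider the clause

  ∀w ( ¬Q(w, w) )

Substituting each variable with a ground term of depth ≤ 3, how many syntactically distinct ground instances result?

Ground terms of depth ≤ 3:
  Let N_k count ground terms of depth at most k. Each non-constant term of depth ≤ k is some function symbol applied to depth-≤(k−1) arguments, giving N_k = 5 + N_{k-1} + N_{k-1}.
  N_0 = 5
  N_1 = 5 + 5 + 5 = 15
  N_2 = 5 + 15 + 15 = 35
  N_3 = 5 + 35 + 35 = 75
So there are 75 ground terms available for substitution.
The variable w ranges independently over the available ground terms, and distinct assignments produce distinct instances.
Number of ground instances = 75.

75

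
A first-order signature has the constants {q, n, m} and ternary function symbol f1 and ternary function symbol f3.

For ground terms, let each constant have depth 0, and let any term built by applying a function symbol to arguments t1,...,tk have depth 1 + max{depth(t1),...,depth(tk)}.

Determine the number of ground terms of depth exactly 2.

Write N_k for the number of ground terms of depth ≤ k. A term of depth ≤ k is either a constant or a function symbol applied to arguments of depth ≤ k−1, so N_k = 3 + N_{k-1}^3 + N_{k-1}^3.
N_0 = 3
N_1 = 3 + 3^3 + 3^3 = 57
N_2 = 3 + 57^3 + 57^3 = 370389
Terms of depth exactly 2: N_2 − N_1 = 370389 − 57 = 370332.

370332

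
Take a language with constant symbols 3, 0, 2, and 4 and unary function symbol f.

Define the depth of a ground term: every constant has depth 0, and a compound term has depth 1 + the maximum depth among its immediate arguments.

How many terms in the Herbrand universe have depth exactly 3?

Let N_k = |{terms of depth ≤ k}|. Then N_0 = 4 and N_k = 4 + N_{k-1} for k ≥ 1 (one summand per function symbol, arity giving the exponent).
N_0 = 4
N_1 = 4 + 4 = 8
N_2 = 4 + 8 = 12
N_3 = 4 + 12 = 16
Terms of depth exactly 3: N_3 − N_2 = 16 − 12 = 4.

4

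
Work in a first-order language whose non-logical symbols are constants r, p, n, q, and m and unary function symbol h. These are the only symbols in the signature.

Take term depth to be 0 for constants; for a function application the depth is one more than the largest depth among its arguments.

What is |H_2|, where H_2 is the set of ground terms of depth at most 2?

Write N_k for the number of ground terms of depth ≤ k. A term of depth ≤ k is either a constant or a function symbol applied to arguments of depth ≤ k−1, so N_k = 5 + N_{k-1}.
N_0 = 5
N_1 = 5 + 5 = 10
N_2 = 5 + 10 = 15

15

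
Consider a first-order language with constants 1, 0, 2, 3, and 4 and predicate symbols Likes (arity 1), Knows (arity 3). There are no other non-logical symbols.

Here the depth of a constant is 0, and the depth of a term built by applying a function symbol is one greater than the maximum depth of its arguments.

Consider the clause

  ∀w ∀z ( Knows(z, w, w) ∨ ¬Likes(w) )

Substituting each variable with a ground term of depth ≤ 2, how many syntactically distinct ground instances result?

25

Ground terms of depth ≤ 2:
  With no function symbols every ground term is a constant, so there are exactly 5 ground terms at every depth bound.
  N_0 = 5
  N_1 = 5
  N_2 = 5
So there are 5 ground terms available for substitution.
The body mentions every one of the 2 quantified variables; since ground terms form a free algebra, no two substitutions collapse to the same formula.
Number of ground instances = 5^2 = 25.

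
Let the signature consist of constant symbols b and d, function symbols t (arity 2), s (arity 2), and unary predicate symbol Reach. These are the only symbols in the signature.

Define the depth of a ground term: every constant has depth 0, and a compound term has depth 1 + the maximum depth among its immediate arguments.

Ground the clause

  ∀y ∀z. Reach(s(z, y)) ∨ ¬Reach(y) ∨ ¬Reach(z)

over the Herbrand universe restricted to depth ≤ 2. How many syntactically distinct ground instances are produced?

40804

Ground terms of depth ≤ 2:
  Let N_k count ground terms of depth at most k. Each non-constant term of depth ≤ k is some function symbol applied to depth-≤(k−1) arguments, giving N_k = 2 + N_{k-1}^2 + N_{k-1}^2.
  N_0 = 2
  N_1 = 2 + 2^2 + 2^2 = 10
  N_2 = 2 + 10^2 + 10^2 = 202
So there are 202 ground terms available for substitution.
The body mentions every one of the 2 quantified variables; since ground terms form a free algebra, no two substitutions collapse to the same formula.
Number of ground instances = 202^2 = 40804.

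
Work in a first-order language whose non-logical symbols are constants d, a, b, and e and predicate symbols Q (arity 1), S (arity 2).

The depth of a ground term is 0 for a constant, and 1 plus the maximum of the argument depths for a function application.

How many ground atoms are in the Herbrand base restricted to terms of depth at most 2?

20

First count ground terms of depth ≤ 2.
With no function symbols every ground term is a constant, so there are exactly 4 ground terms at every depth bound.
N_0 = 4
N_1 = 4
N_2 = 4
Explicitly: d, a, b, e.
So |H| = 4.
For each predicate symbol, the number of ground atoms is |H| raised to its arity; summing:
  Q: 4;  S: 4^2 = 16
Total ground atoms: 4 + 16 = 20.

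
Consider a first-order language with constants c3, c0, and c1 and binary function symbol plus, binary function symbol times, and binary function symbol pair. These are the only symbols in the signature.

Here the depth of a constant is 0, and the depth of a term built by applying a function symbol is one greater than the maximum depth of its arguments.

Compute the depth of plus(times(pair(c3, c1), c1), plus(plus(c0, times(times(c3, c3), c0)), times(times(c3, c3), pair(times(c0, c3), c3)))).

5

depth(pair(c3, c1)) = 1 + max(0, 0) = 1
depth(times(pair(c3, c1), c1)) = 1 + max(1, 0) = 2
depth(times(c3, c3)) = 1 + max(0, 0) = 1
depth(times(times(c3, c3), c0)) = 1 + max(1, 0) = 2
depth(plus(c0, times(times(c3, c3), c0))) = 1 + max(0, 2) = 3
depth(times(c0, c3)) = 1 + max(0, 0) = 1
depth(pair(times(c0, c3), c3)) = 1 + max(1, 0) = 2
depth(times(times(c3, c3), pair(times(c0, c3), c3))) = 1 + max(1, 2) = 3
depth(plus(plus(c0, times(times(c3, c3), c0)), times(times(c3, c3), pair(times(c0, c3), c3)))) = 1 + max(3, 3) = 4
depth(plus(times(pair(c3, c1), c1), plus(plus(c0, times(times(c3, c3), c0)), times(times(c3, c3), pair(times(c0, c3), c3))))) = 1 + max(2, 4) = 5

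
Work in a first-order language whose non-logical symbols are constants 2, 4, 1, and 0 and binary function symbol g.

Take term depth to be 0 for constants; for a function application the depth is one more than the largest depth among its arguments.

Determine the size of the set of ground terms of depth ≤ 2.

Write N_k for the number of ground terms of depth ≤ k. A term of depth ≤ k is either a constant or a function symbol applied to arguments of depth ≤ k−1, so N_k = 4 + N_{k-1}^2.
N_0 = 4
N_1 = 4 + 4^2 = 20
N_2 = 4 + 20^2 = 404

404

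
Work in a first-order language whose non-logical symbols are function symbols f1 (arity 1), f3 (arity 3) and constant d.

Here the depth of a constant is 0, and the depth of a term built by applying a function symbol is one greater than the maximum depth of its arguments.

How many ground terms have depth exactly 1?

Let N_k = |{terms of depth ≤ k}|. Then N_0 = 1 and N_k = 1 + N_{k-1} + N_{k-1}^3 for k ≥ 1 (one summand per function symbol, arity giving the exponent).
N_0 = 1
N_1 = 1 + 1 + 1^3 = 3
Terms of depth exactly 1: N_1 − N_0 = 3 − 1 = 2.

2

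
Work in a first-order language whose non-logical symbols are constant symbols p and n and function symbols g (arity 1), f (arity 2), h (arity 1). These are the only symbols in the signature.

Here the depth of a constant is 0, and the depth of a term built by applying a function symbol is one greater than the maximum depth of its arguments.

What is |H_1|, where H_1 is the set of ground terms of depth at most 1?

Let N_k = |{terms of depth ≤ k}|. Then N_0 = 2 and N_k = 2 + N_{k-1} + N_{k-1}^2 + N_{k-1} for k ≥ 1 (one summand per function symbol, arity giving the exponent).
N_0 = 2
N_1 = 2 + 2 + 2^2 + 2 = 10

10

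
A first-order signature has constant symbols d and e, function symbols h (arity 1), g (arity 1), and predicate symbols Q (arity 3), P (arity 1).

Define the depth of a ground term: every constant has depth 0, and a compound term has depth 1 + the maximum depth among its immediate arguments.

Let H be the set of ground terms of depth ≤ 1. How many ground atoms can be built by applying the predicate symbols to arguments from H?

222

First count ground terms of depth ≤ 1.
Let N_k count ground terms of depth at most k. Each non-constant term of depth ≤ k is some function symbol applied to depth-≤(k−1) arguments, giving N_k = 2 + N_{k-1} + N_{k-1}.
N_0 = 2
N_1 = 2 + 2 + 2 = 6
Explicitly: d, e, h(d), h(e), g(d), g(e).
So |H| = 6.
Ground atoms are formed by filling each argument slot of a predicate with a term from H, so an r-ary predicate gives |H|^r atoms:
  Q: 6^3 = 216;  P: 6
Total ground atoms: 216 + 6 = 222.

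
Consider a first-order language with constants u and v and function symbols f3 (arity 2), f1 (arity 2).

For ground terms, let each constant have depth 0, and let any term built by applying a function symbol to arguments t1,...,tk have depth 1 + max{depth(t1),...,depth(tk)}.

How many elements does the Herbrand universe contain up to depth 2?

202

Let N_k = |{terms of depth ≤ k}|. Then N_0 = 2 and N_k = 2 + N_{k-1}^2 + N_{k-1}^2 for k ≥ 1 (one summand per function symbol, arity giving the exponent).
N_0 = 2
N_1 = 2 + 2^2 + 2^2 = 10
N_2 = 2 + 10^2 + 10^2 = 202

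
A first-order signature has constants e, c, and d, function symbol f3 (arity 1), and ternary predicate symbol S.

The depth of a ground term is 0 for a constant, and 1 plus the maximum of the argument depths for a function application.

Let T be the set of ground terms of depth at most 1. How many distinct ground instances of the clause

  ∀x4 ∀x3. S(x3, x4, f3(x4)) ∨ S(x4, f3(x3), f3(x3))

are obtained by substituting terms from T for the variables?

36

Ground terms of depth ≤ 1:
  Let N_k = |{terms of depth ≤ k}|. Then N_0 = 3 and N_k = 3 + N_{k-1} for k ≥ 1 (one summand per function symbol, arity giving the exponent).
  N_0 = 3
  N_1 = 3 + 3 = 6
  Explicitly: e, c, d, f3(e), f3(c), f3(d).
So there are 6 ground terms available for substitution.
Each of x4, x3 ranges independently over the available ground terms, and distinct assignments produce distinct instances.
Number of ground instances = 6^2 = 36.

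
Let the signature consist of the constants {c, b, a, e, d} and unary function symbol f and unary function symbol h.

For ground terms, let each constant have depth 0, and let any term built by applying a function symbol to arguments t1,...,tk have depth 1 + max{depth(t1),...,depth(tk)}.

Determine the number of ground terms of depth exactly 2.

If N_k denotes the number of depth-≤k ground terms, the 5 constants give N_0 = 5, and each function symbol of arity r contributes N_{k-1}^r new terms at level k: N_k = 5 + N_{k-1} + N_{k-1}.
N_0 = 5
N_1 = 5 + 5 + 5 = 15
N_2 = 5 + 15 + 15 = 35
Terms of depth exactly 2: N_2 − N_1 = 35 − 15 = 20.

20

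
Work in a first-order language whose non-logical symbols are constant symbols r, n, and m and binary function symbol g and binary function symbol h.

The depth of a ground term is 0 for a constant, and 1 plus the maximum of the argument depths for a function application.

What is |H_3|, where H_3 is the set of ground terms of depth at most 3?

1566453

Write N_k for the number of ground terms of depth ≤ k. A term of depth ≤ k is either a constant or a function symbol applied to arguments of depth ≤ k−1, so N_k = 3 + N_{k-1}^2 + N_{k-1}^2.
N_0 = 3
N_1 = 3 + 3^2 + 3^2 = 21
N_2 = 3 + 21^2 + 21^2 = 885
N_3 = 3 + 885^2 + 885^2 = 1566453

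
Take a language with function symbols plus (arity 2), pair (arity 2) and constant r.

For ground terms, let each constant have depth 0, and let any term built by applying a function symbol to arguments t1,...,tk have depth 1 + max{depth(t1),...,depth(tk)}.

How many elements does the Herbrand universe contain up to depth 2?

Count level by level. With function symbols plus/2, pair/2, the terms of depth ≤ k are the 1 constant together with each function applied to depth-≤(k−1) tuples, so N_k = 1 + N_{k-1}^2 + N_{k-1}^2.
N_0 = 1
N_1 = 1 + 1^2 + 1^2 = 3
N_2 = 1 + 3^2 + 3^2 = 19

19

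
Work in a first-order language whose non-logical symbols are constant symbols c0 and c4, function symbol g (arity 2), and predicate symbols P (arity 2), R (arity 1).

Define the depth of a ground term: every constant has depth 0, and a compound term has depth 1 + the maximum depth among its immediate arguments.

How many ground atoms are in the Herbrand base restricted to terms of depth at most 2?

1482

First count ground terms of depth ≤ 2.
Count level by level. With function symbols g/2, the terms of depth ≤ k are the 2 constants together with each function applied to depth-≤(k−1) tuples, so N_k = 2 + N_{k-1}^2.
N_0 = 2
N_1 = 2 + 2^2 = 6
N_2 = 2 + 6^2 = 38
So |H| = 38.
For each predicate symbol, the number of ground atoms is |H| raised to its arity; summing:
  P: 38^2 = 1444;  R: 38
Total ground atoms: 1444 + 38 = 1482.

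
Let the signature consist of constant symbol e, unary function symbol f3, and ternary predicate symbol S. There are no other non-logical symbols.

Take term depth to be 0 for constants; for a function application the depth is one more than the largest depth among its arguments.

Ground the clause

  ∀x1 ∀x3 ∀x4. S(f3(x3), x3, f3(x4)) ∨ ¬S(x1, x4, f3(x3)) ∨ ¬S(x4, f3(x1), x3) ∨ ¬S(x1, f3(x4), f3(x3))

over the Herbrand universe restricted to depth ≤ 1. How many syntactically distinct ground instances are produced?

Ground terms of depth ≤ 1:
  Let N_k count ground terms of depth at most k. Each non-constant term of depth ≤ k is some function symbol applied to depth-≤(k−1) arguments, giving N_k = 1 + N_{k-1}.
  N_0 = 1
  N_1 = 1 + 1 = 2
  Explicitly: e, f3(e).
So there are 2 ground terms available for substitution.
The clause has 3 distinct variables (x1, x3, x4), each appearing in the body. In the free term algebra distinct substitutions yield syntactically distinct ground instances.
Number of ground instances = 2^3 = 8.

8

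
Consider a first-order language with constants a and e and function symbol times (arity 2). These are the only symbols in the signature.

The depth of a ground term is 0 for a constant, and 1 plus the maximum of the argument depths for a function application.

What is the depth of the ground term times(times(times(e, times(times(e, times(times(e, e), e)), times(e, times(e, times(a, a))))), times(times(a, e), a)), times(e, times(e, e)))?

depth(times(e, e)) = 1 + max(0, 0) = 1
depth(times(times(e, e), e)) = 1 + max(1, 0) = 2
depth(times(e, times(times(e, e), e))) = 1 + max(0, 2) = 3
depth(times(a, a)) = 1 + max(0, 0) = 1
depth(times(e, times(a, a))) = 1 + max(0, 1) = 2
depth(times(e, times(e, times(a, a)))) = 1 + max(0, 2) = 3
depth(times(times(e, times(times(e, e), e)), times(e, times(e, times(a, a))))) = 1 + max(3, 3) = 4
depth(times(e, times(times(e, times(times(e, e), e)), times(e, times(e, times(a, a)))))) = 1 + max(0, 4) = 5
depth(times(a, e)) = 1 + max(0, 0) = 1
depth(times(times(a, e), a)) = 1 + max(1, 0) = 2
depth(times(times(e, times(times(e, times(times(e, e), e)), times(e, times(e, times(a, a))))), times(times(a, e), a))) = 1 + max(5, 2) = 6
depth(times(e, times(e, e))) = 1 + max(0, 1) = 2
depth(times(times(times(e, times(times(e, times(times(e, e), e)), times(e, times(e, times(a, a))))), times(times(a, e), a)), times(e, times(e, e)))) = 1 + max(6, 2) = 7

7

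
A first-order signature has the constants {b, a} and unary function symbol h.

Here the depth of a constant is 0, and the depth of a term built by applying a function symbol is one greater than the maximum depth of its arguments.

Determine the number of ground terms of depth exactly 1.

2

Let N_k count ground terms of depth at most k. Each non-constant term of depth ≤ k is some function symbol applied to depth-≤(k−1) arguments, giving N_k = 2 + N_{k-1}.
N_0 = 2
N_1 = 2 + 2 = 4
Terms of depth exactly 1: N_1 − N_0 = 4 − 2 = 2.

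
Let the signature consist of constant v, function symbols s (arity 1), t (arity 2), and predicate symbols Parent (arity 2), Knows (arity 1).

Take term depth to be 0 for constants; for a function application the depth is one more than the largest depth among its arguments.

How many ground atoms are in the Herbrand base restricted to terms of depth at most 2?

182

First count ground terms of depth ≤ 2.
Let N_k count ground terms of depth at most k. Each non-constant term of depth ≤ k is some function symbol applied to depth-≤(k−1) arguments, giving N_k = 1 + N_{k-1} + N_{k-1}^2.
N_0 = 1
N_1 = 1 + 1 + 1^2 = 3
N_2 = 1 + 3 + 3^2 = 13
So |H| = 13.
For each predicate symbol, the number of ground atoms is |H| raised to its arity; summing:
  Parent: 13^2 = 169;  Knows: 13
Total ground atoms: 169 + 13 = 182.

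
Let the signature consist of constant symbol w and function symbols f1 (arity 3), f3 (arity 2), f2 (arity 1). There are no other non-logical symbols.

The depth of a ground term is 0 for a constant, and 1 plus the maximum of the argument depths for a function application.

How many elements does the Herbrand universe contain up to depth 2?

85

If N_k denotes the number of depth-≤k ground terms, the 1 constant gives N_0 = 1, and each function symbol of arity r contributes N_{k-1}^r new terms at level k: N_k = 1 + N_{k-1}^3 + N_{k-1}^2 + N_{k-1}.
N_0 = 1
N_1 = 1 + 1^3 + 1^2 + 1 = 4
N_2 = 1 + 4^3 + 4^2 + 4 = 85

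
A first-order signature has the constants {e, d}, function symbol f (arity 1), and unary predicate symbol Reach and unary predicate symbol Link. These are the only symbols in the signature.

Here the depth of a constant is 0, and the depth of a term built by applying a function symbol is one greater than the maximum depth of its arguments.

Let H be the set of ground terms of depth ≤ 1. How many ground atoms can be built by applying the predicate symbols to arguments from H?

First count ground terms of depth ≤ 1.
Count level by level. With function symbols f/1, the terms of depth ≤ k are the 2 constants together with each function applied to depth-≤(k−1) tuples, so N_k = 2 + N_{k-1}.
N_0 = 2
N_1 = 2 + 2 = 4
So |H| = 4.
A ground atom is a predicate applied to a tuple of terms from H, so the count is the sum over predicates of |H|^arity:
  Reach: 4;  Link: 4
Total ground atoms: 4 + 4 = 8.

8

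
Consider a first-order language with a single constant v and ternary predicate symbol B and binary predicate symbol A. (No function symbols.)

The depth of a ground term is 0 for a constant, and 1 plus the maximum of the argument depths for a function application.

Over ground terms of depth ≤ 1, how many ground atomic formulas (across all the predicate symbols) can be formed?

First count ground terms of depth ≤ 1.
With no function symbols every ground term is a constant, so there is exactly 1 ground term at every depth bound.
N_0 = 1
N_1 = 1
Explicitly: v.
So |H| = 1.
Each predicate of arity r yields |H|^r ground atoms (one per choice of an r-tuple from H):
  B: 1^3 = 1;  A: 1^2 = 1
Total ground atoms: 1 + 1 = 2.

2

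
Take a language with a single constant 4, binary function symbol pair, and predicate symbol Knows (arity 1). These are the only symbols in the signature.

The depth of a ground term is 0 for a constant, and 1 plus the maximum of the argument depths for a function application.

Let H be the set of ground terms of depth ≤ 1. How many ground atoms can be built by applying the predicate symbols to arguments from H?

2

First count ground terms of depth ≤ 1.
Let N_k = |{terms of depth ≤ k}|. Then N_0 = 1 and N_k = 1 + N_{k-1}^2 for k ≥ 1 (one summand per function symbol, arity giving the exponent).
N_0 = 1
N_1 = 1 + 1^2 = 2
So |H| = 2.
Ground atoms are formed by filling each argument slot of a predicate with a term from H, so an r-ary predicate gives |H|^r atoms:
  Knows: 2
Total ground atoms: 2.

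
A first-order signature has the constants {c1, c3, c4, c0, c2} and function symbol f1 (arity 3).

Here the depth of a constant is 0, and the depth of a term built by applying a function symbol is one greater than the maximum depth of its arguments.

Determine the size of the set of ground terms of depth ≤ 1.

130

Write N_k for the number of ground terms of depth ≤ k. A term of depth ≤ k is either a constant or a function symbol applied to arguments of depth ≤ k−1, so N_k = 5 + N_{k-1}^3.
N_0 = 5
N_1 = 5 + 5^3 = 130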